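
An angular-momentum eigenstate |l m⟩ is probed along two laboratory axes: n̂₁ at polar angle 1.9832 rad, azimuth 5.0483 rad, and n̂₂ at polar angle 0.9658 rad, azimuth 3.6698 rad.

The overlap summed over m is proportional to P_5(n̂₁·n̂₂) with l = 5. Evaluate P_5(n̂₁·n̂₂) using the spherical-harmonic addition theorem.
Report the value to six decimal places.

Expand P_5 via completeness: Σ_{m} conj(Y_{5,m}) at Ω₁ times Y_{5,m} at Ω₂ —
  term(m=-5) = 0.04292 + 0.02995j   from Y*(Ω₁)=0.29780 + 0.03252j, Y(Ω₂)=0.15328 + 0.08385j
  term(m=-4) = -0.11376 + 0.11013j   from Y*(Ω₁)=-0.09333 - 0.40380j, Y(Ω₂)=-0.19709 - 0.32729j
  term(m=-3) = -0.02380 - 0.03658j   from Y*(Ω₁)=-0.10030 + 0.06331j, Y(Ω₂)=0.00509 + 0.36790j
  term(m=-2) = 0.00527 - 0.00213j   from Y*(Ω₁)=-0.23118 - 0.18384j, Y(Ω₂)=-0.00948 + 0.01677j
  term(m=-1) = 0.01391 + 0.07143j   from Y*(Ω₁)=-0.06840 + 0.19590j, Y(Ω₂)=0.30291 - 0.17675j
  term(m=+0) = 0.01764 + 0.00000j   from Y*(Ω₁)=-0.25221 + 0.00000j, Y(Ω₂)=-0.06994 + 0.00000j
  term(m=+1) = 0.01391 - 0.07143j   from Y*(Ω₁)=0.06840 + 0.19590j, Y(Ω₂)=-0.30291 - 0.17675j
  term(m=+2) = 0.00527 + 0.00213j   from Y*(Ω₁)=-0.23118 + 0.18384j, Y(Ω₂)=-0.00948 - 0.01677j
  term(m=+3) = -0.02380 + 0.03658j   from Y*(Ω₁)=0.10030 + 0.06331j, Y(Ω₂)=-0.00509 + 0.36790j
  term(m=+4) = -0.11376 - 0.11013j   from Y*(Ω₁)=-0.09333 + 0.40380j, Y(Ω₂)=-0.19709 + 0.32729j
  term(m=+5) = 0.04292 - 0.02995j   from Y*(Ω₁)=-0.29780 + 0.03252j, Y(Ω₂)=-0.15328 + 0.08385j
Total Σ_m = -0.13329 + 0.00000j. Multiply by 1.142397: -0.15227 + 0.00000j. P_5(cos γ) = -0.152268

-0.152268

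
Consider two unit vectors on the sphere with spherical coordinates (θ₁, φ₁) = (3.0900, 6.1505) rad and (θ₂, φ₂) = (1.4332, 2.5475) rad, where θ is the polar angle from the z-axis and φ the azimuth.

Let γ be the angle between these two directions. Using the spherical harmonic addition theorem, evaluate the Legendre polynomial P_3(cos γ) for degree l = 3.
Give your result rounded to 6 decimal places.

0.258830

Summing Y*_{l m}(θ₁,φ₁)·Y_{l m}(θ₂,φ₂) over m ∈ [−3, 3]; prefactor 4π/(2·3+1) = 1.795196:
  m=-3: +0.000053-0.000022i × +0.085119-0.396471i = -0.000004-0.000023i  (running Σ = -0.000004-0.000023i)
  m=-2: -0.002619+0.000712i × +0.051350+0.127596i = -0.000225-0.000298i  (running Σ = -0.000230-0.000320i)
  m=-1: +0.065860-0.008790i × +0.240321+0.162336i = +0.017254+0.008579i  (running Σ = +0.017025+0.008258i)
  m=0: -0.740404-0.000000i × -0.148743+0.000000i = +0.110130+0.000000i  (running Σ = +0.127154+0.008258i)
  m=1: -0.065860-0.008790i × -0.240321+0.162336i = +0.017254-0.008579i  (running Σ = +0.144409-0.000320i)
  m=2: -0.002619-0.000712i × +0.051350-0.127596i = -0.000225+0.000298i  (running Σ = +0.144183-0.000023i)
  m=3: -0.000053-0.000022i × -0.085119-0.396471i = -0.000004+0.000023i  (running Σ = +0.144179-0.000000i)
Total Σ_m = +0.144179-0.000000i. Multiply by 1.795196: +0.258830-0.000000i. P_3(cos γ) = 0.258830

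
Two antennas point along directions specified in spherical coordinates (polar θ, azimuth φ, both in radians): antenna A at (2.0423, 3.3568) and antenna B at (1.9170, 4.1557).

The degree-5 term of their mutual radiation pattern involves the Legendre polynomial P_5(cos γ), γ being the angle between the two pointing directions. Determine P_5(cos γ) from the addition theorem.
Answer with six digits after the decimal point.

-0.409787

Addition theorem: P_5(cos γ) = (4π/11) Σ_m Y*_{lm}(Ω₁) Y_{lm}(Ω₂), m = −5…5:
  m=-5: Y*=-0.123675-0.229233i  Y=-0.119829-0.320149i  product -0.058569+0.067063i
  m=-4: Y*=-0.273731-0.318487i  Y=+0.237838-0.309020i  product -0.163522+0.008840i
  m=-3: Y*=-0.167416-0.126118i  Y=+0.010401+0.001036i  product -0.001611-0.001485i
  m=-2: Y*=+0.211572+0.097138i  Y=-0.147103-0.298845i  product -0.002094-0.077516i
  m=-1: Y*=+0.277237+0.060602i  Y=+0.053105-0.085330i  product +0.019894-0.020438i
  m=+0: Y*=-0.172078-0.000000i  Y=-0.308555+0.000000i  product +0.053096+0.000000i
  m=+1: Y*=-0.277237+0.060602i  Y=-0.053105-0.085330i  product +0.019894+0.020438i
  m=+2: Y*=+0.211572-0.097138i  Y=-0.147103+0.298845i  product -0.002094+0.077516i
  m=+3: Y*=+0.167416-0.126118i  Y=-0.010401+0.001036i  product -0.001611+0.001485i
  m=+4: Y*=-0.273731+0.318487i  Y=+0.237838+0.309020i  product -0.163522-0.008840i
  m=+5: Y*=+0.123675-0.229233i  Y=+0.119829-0.320149i  product -0.058569-0.067063i
Σ over m = -0.358708+0.000000i; ×(4π/11) → -0.409787+0.000000i. Real part: -0.409787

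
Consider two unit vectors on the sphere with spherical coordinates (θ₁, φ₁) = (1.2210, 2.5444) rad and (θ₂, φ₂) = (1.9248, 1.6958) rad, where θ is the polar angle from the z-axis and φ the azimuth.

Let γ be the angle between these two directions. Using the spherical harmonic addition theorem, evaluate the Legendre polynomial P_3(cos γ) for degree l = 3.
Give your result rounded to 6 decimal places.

-0.446291

Term-by-term m-sum for l=3 (normalisation 4π/7 = 1.795196):
  m=-3: Y*=+0.075755+0.337527i  Y=+0.126120+0.320394i  product -0.098587+0.066840i
  m=-2: Y*=+0.113623-0.287465i  Y=+0.302013-0.077119i  product +0.012147-0.095581i
  m=-1: Y*=+0.103628-0.070469i  Y=+0.015086+0.120054i  product +0.010023+0.011378i
  m=+0: Y*=-0.308568-0.000000i  Y=+0.310363+0.000000i  product -0.095768-0.000000i
  m=+1: Y*=-0.103628-0.070469i  Y=-0.015086+0.120054i  product +0.010023-0.011378i
  m=+2: Y*=+0.113623+0.287465i  Y=+0.302013+0.077119i  product +0.012147+0.095581i
  m=+3: Y*=-0.075755+0.337527i  Y=-0.126120+0.320394i  product -0.098587-0.066840i
Σ over m = -0.248603+0.000000i; ×(4π/7) → -0.446291+0.000000i. Real part: -0.446291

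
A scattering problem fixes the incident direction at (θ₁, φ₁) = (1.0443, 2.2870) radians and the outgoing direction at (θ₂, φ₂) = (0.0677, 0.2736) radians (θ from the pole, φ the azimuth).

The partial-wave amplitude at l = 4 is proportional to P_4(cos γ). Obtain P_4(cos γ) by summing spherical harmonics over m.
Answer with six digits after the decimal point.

Term-by-term m-sum for l=4 (normalisation 4π/9 = 1.396263):
  term(m=-4) = -0.00000 + 0.00000j   from Y*(Ω₁)=-0.23785 + 0.06757j, Y(Ω₂)=0.00000 - 0.00001j
  term(m=-3) = 0.00015 - 0.00004j   from Y*(Ω₁)=0.34049 + 0.22202j, Y(Ω₂)=0.00026 - 0.00028j
  term(m=-2) = -0.00111 - 0.00136j   from Y*(Ω₁)=-0.02648 - 0.19010j, Y(Ω₂)=0.00780 - 0.00475j
  term(m=-1) = 0.01375 - 0.02900j   from Y*(Ω₁)=0.16630 - 0.19107j, Y(Ω₂)=0.12199 - 0.03423j
  term(m=+0) = -0.20504 + 0.00000j   from Y*(Ω₁)=-0.24793 + 0.00000j, Y(Ω₂)=0.82700 + 0.00000j
  term(m=+1) = 0.01375 + 0.02900j   from Y*(Ω₁)=-0.16630 - 0.19107j, Y(Ω₂)=-0.12199 - 0.03423j
  term(m=+2) = -0.00111 + 0.00136j   from Y*(Ω₁)=-0.02648 + 0.19010j, Y(Ω₂)=0.00780 + 0.00475j
  term(m=+3) = 0.00015 + 0.00004j   from Y*(Ω₁)=-0.34049 + 0.22202j, Y(Ω₂)=-0.00026 - 0.00028j
  term(m=+4) = -0.00000 - 0.00000j   from Y*(Ω₁)=-0.23785 - 0.06757j, Y(Ω₂)=0.00000 + 0.00001j
Accumulated sum -0.17946 + 0.00000j; after 4π/(2l+1) scaling, -0.25058 + 0.00000j ⇒ P_4 = -0.250578

-0.250578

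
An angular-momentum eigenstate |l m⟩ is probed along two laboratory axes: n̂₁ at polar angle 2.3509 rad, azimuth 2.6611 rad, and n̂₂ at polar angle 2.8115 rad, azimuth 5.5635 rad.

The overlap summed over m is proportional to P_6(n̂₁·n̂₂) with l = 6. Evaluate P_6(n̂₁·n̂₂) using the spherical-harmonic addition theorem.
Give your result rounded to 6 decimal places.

0.325598

Summing Y*_{l m}(θ₁,φ₁)·Y_{l m}(θ₂,φ₂) over m ∈ [−6, 6]; prefactor 4π/(2·6+1) = 0.966644:
  [-6]  conj(Y_{6,-6})(Ω₁) = (-0.060251, -0.015940) ; Y_{6,-6}(Ω₂) = (-0.000215, -0.000517) ; Δ = (0.000005, 0.000035)
  [-5]  conj(Y_{6,-5})(Ω₁) = (-0.157879, -0.143906) ; Y_{6,-5}(Ω₂) = (0.005083, 0.002498) ; Δ = (-0.000443, -0.001126)
  [-4]  conj(Y_{6,-4})(Ω₁) = (-0.139189, -0.379925) ; Y_{6,-4}(Ω₂) = (-0.033633, 0.009050) ; Δ = (0.008120, 0.011518)
  [-3]  conj(Y_{6,-3})(Ω₁) = (0.051818, -0.398468) ; Y_{6,-3}(Ω₂) = (0.079699, -0.119483) ; Δ = (-0.043480, -0.037949)
  [-2]  conj(Y_{6,-2})(Ω₁) = (0.016165, -0.023138) ; Y_{6,-2}(Ω₂) = (0.050767, 0.384050) ; Δ = (0.009707, 0.005034)
  [-1]  conj(Y_{6,-1})(Ω₁) = (-0.322375, 0.168034) ; Y_{6,-1}(Ω₂) = (-0.435286, -0.381533) ; Δ = (0.204436, 0.049854)
  [+0]  conj(Y_{6,0})(Ω₁) = (-0.138554, -0.000000) ; Y_{6,0}(Ω₂) = (0.143297, 0.000000) ; Δ = (-0.019854, -0.000000)
  [+1]  conj(Y_{6,1})(Ω₁) = (0.322375, 0.168034) ; Y_{6,1}(Ω₂) = (0.435286, -0.381533) ; Δ = (0.204436, -0.049854)
  [+2]  conj(Y_{6,2})(Ω₁) = (0.016165, 0.023138) ; Y_{6,2}(Ω₂) = (0.050767, -0.384050) ; Δ = (0.009707, -0.005034)
  [+3]  conj(Y_{6,3})(Ω₁) = (-0.051818, -0.398468) ; Y_{6,3}(Ω₂) = (-0.079699, -0.119483) ; Δ = (-0.043480, 0.037949)
  [+4]  conj(Y_{6,4})(Ω₁) = (-0.139189, 0.379925) ; Y_{6,4}(Ω₂) = (-0.033633, -0.009050) ; Δ = (0.008120, -0.011518)
  [+5]  conj(Y_{6,5})(Ω₁) = (0.157879, -0.143906) ; Y_{6,5}(Ω₂) = (-0.005083, 0.002498) ; Δ = (-0.000443, 0.001126)
  [+6]  conj(Y_{6,6})(Ω₁) = (-0.060251, 0.015940) ; Y_{6,6}(Ω₂) = (-0.000215, 0.000517) ; Δ = (0.000005, -0.000035)
Σ over m = (0.336833, 0.000000); ×(4π/13) → (0.325598, 0.000000). Real part: 0.325598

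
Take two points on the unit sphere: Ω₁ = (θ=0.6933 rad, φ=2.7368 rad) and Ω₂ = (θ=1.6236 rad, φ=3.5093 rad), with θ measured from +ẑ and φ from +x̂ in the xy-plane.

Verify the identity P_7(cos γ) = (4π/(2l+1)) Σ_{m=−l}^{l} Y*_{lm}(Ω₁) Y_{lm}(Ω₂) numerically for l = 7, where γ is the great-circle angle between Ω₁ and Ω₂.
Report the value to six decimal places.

0.026675

Addition theorem: P_7(cos γ) = (4π/15) Σ_m Y*_{lm}(Ω₁) Y_{lm}(Ω₂), m = −7…7:
  m=-7: Y*=0.02075 + 0.00660j  Y=0.41752 + 0.26623j  product 0.00690 + 0.00828j
  m=-6: Y*=-0.07417 - 0.06412j  Y=0.05812 + 0.07881j  product 0.00074 - 0.00957j
  m=-5: Y*=0.11458 + 0.23529j  Y=-0.09291 - 0.33867j  product 0.06904 - 0.06066j
  m=-4: Y*=-0.02136 - 0.44111j  Y=0.01139 - 0.11359j  product -0.05035 - 0.00260j
  m=-3: Y*=-0.14107 + 0.37889j  Y=-0.13992 + 0.27705j  product -0.08523 - 0.09210j
  m=-2: Y*=-0.00097 + 0.00102j  Y=-0.08973 + 0.08118j  product 0.00000 - 0.00017j
  m=-1: Y*=0.35844 - 0.15358j  Y=0.27545 - 0.10611j  product 0.08244 - 0.08034j
  m=+0: Y*=-0.12405 + 0.00000j  Y=0.12300 + 0.00000j  product -0.01526 + 0.00000j
  m=+1: Y*=-0.35844 - 0.15358j  Y=-0.27545 - 0.10611j  product 0.08244 + 0.08034j
  m=+2: Y*=-0.00097 - 0.00102j  Y=-0.08973 - 0.08118j  product 0.00000 + 0.00017j
  m=+3: Y*=0.14107 + 0.37889j  Y=0.13992 + 0.27705j  product -0.08523 + 0.09210j
  m=+4: Y*=-0.02136 + 0.44111j  Y=0.01139 + 0.11359j  product -0.05035 + 0.00260j
  m=+5: Y*=-0.11458 + 0.23529j  Y=0.09291 - 0.33867j  product 0.06904 + 0.06066j
  m=+6: Y*=-0.07417 + 0.06412j  Y=0.05812 - 0.07881j  product 0.00074 + 0.00957j
  m=+7: Y*=-0.02075 + 0.00660j  Y=-0.41752 + 0.26623j  product 0.00690 - 0.00828j
Accumulated sum 0.03184 - 0.00000j; after 4π/(2l+1) scaling, 0.02667 - 0.00000j ⇒ P_7 = 0.026675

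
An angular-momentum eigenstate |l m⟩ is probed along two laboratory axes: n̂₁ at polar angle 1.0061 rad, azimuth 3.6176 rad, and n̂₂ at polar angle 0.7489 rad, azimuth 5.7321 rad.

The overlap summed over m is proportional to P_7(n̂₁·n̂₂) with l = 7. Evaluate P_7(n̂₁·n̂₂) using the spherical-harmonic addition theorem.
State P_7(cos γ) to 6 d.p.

Summing Y*_{l m}(θ₁,φ₁)·Y_{l m}(θ₂,φ₂) over m ∈ [−7, 7]; prefactor 4π/(2·7+1) = 0.837758:
  term(m=-7) = -0.00321 - 0.00410j   from Y*(Ω₁)=0.15072 + 0.02906j, Y(Ω₂)=-0.02558 - 0.02226j
  term(m=-6) = 0.04930 - 0.00598j   from Y*(Ω₁)=-0.34912 + 0.10249j, Y(Ω₂)=-0.13463 - 0.02241j
  term(m=-5) = -0.05659 + 0.12568j   from Y*(Ω₁)=0.31109 - 0.29660j, Y(Ω₂)=-0.29705 + 0.12078j
  term(m=-4) = -0.03770 - 0.05463j   from Y*(Ω₁)=-0.04731 + 0.13667j, Y(Ω₂)=-0.27171 + 0.36990j
  term(m=-3) = -0.08485 + 0.00512j   from Y*(Ω₁)=0.03960 + 0.27547j, Y(Ω₂)=-0.02516 + 0.30440j
  term(m=-2) = -0.02012 + 0.03833j   from Y*(Ω₁)=-0.16547 - 0.23237j, Y(Ω₂)=-0.06853 - 0.13538j
  term(m=-1) = 0.03355 + 0.05550j   from Y*(Ω₁)=-0.15059 - 0.07763j, Y(Ω₂)=-0.32609 - 0.20042j
  term(m=+0) = 0.01203 + 0.00000j   from Y*(Ω₁)=0.30881 + 0.00000j, Y(Ω₂)=0.03895 + 0.00000j
  term(m=+1) = 0.03355 - 0.05550j   from Y*(Ω₁)=0.15059 - 0.07763j, Y(Ω₂)=0.32609 - 0.20042j
  term(m=+2) = -0.02012 - 0.03833j   from Y*(Ω₁)=-0.16547 + 0.23237j, Y(Ω₂)=-0.06853 + 0.13538j
  term(m=+3) = -0.08485 - 0.00512j   from Y*(Ω₁)=-0.03960 + 0.27547j, Y(Ω₂)=0.02516 + 0.30440j
  term(m=+4) = -0.03770 + 0.05463j   from Y*(Ω₁)=-0.04731 - 0.13667j, Y(Ω₂)=-0.27171 - 0.36990j
  term(m=+5) = -0.05659 - 0.12568j   from Y*(Ω₁)=-0.31109 - 0.29660j, Y(Ω₂)=0.29705 + 0.12078j
  term(m=+6) = 0.04930 + 0.00598j   from Y*(Ω₁)=-0.34912 - 0.10249j, Y(Ω₂)=-0.13463 + 0.02241j
  term(m=+7) = -0.00321 + 0.00410j   from Y*(Ω₁)=-0.15072 + 0.02906j, Y(Ω₂)=0.02558 - 0.02226j
Σ over m = -0.22720 + 0.00000j; ×(4π/15) → -0.19034 + 0.00000j. Real part: -0.190343

-0.190343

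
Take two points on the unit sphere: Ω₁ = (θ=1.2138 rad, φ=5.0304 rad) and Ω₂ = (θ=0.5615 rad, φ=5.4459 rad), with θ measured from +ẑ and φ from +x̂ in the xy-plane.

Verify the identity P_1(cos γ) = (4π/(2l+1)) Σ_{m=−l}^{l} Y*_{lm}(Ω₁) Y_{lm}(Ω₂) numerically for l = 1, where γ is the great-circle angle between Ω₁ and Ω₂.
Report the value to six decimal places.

Term-by-term m-sum for l=1 (normalisation 4π/3 = 4.188790):
  term(m=-1) = (0.054483, -0.024037)   from Y*(Ω₁)=(0.101217, -0.307480), Y(Ω₂)=(0.123158, 0.136651)
  term(m=+0) = (0.070618, 0.000000)   from Y*(Ω₁)=(0.170748, -0.000000), Y(Ω₂)=(0.413581, 0.000000)
  term(m=+1) = (0.054483, 0.024037)   from Y*(Ω₁)=(-0.101217, -0.307480), Y(Ω₂)=(-0.123158, 0.136651)
Σ over m = (0.179585, 0.000000); ×(4π/3) → (0.752242, 0.000000). Real part: 0.752242

0.752242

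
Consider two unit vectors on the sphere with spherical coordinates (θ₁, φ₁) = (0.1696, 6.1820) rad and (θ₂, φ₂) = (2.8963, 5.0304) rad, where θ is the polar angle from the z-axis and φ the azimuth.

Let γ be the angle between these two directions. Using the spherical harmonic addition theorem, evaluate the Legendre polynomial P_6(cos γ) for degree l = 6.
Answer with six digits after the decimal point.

Summing Y*_{l m}(θ₁,φ₁)·Y_{l m}(θ₂,φ₂) over m ∈ [−6, 6]; prefactor 4π/(2·6+1) = 0.966644:
  [-6]  conj(Y_{6,-6})(Ω₁) = +0.000009-0.000006i ; Y_{6,-6}(Ω₂) = +0.000033+0.000093i ; Δ = +0.000000+0.000000i
  [-5]  conj(Y_{6,-5})(Ω₁) = +0.000198-0.000110i ; Y_{6,-5}(Ω₂) = -0.001371+0.000026i ; Δ = -0.000000+0.000000i
  [-4]  conj(Y_{6,-4})(Ω₁) = +0.002578-0.001105i ; Y_{6,-4}(Ω₂) = +0.003415-0.011089i ; Δ = -0.000003-0.000032i
  [-3]  conj(Y_{6,-3})(Ω₁) = +0.022647-0.007094i ; Y_{6,-3}(Ω₂) = +0.054266+0.038477i ; Δ = +0.001502+0.000486i
  [-2]  conj(Y_{6,-2})(Ω₁) = +0.133246-0.027339i ; Y_{6,-2}(Ω₂) = -0.205255+0.151556i ; Δ = -0.023206+0.025806i
  [-1]  conj(Y_{6,-1})(Ω₁) = +0.477398-0.048471i ; Y_{6,-1}(Ω₂) = -0.181822-0.552344i ; Δ = -0.113574-0.254874i
  [+0]  conj(Y_{6,0})(Ω₁) = +0.732014-0.000000i ; Y_{6,0}(Ω₂) = +0.467868+0.000000i ; Δ = +0.342486+0.000000i
  [+1]  conj(Y_{6,1})(Ω₁) = -0.477398-0.048471i ; Y_{6,1}(Ω₂) = +0.181822-0.552344i ; Δ = -0.113574+0.254874i
  [+2]  conj(Y_{6,2})(Ω₁) = +0.133246+0.027339i ; Y_{6,2}(Ω₂) = -0.205255-0.151556i ; Δ = -0.023206-0.025806i
  [+3]  conj(Y_{6,3})(Ω₁) = -0.022647-0.007094i ; Y_{6,3}(Ω₂) = -0.054266+0.038477i ; Δ = +0.001502-0.000486i
  [+4]  conj(Y_{6,4})(Ω₁) = +0.002578+0.001105i ; Y_{6,4}(Ω₂) = +0.003415+0.011089i ; Δ = -0.000003+0.000032i
  [+5]  conj(Y_{6,5})(Ω₁) = -0.000198-0.000110i ; Y_{6,5}(Ω₂) = +0.001371+0.000026i ; Δ = -0.000000-0.000000i
  [+6]  conj(Y_{6,6})(Ω₁) = +0.000009+0.000006i ; Y_{6,6}(Ω₂) = +0.000033-0.000093i ; Δ = +0.000000-0.000000i
Accumulated sum +0.071922-0.000000i; after 4π/(2l+1) scaling, +0.069523-0.000000i ⇒ P_6 = 0.069523

0.069523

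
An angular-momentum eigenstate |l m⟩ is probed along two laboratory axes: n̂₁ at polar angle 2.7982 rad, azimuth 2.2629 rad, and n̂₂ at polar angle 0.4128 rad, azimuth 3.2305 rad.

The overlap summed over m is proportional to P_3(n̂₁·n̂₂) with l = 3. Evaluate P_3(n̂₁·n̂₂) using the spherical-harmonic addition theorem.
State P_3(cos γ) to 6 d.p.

-0.034660

Expand P_3 via completeness: Σ_{m} conj(Y_{3,m}) at Ω₁ times Y_{3,m} at Ω₂ —
  m=-3: 0.01393 + 0.00771j × -0.02599 + 0.00710j = -0.00042 - 0.00010j  (running Σ = -0.00042 - 0.00010j)
  m=-2: 0.02024 + 0.10719j × 0.14829 - 0.02665j = 0.00586 + 0.01536j  (running Σ = 0.00544 + 0.01525j)
  m=-1: -0.23839 + 0.28761j × -0.41264 + 0.03678j = 0.08779 - 0.12745j  (running Σ = 0.09323 - 0.11219j)
  m=0: -0.50362 + 0.00000j × 0.40859 + 0.00000j = -0.20577 + 0.00000j  (running Σ = -0.11254 - 0.11219j)
  m=1: 0.23839 + 0.28761j × 0.41264 + 0.03678j = 0.08779 + 0.12745j  (running Σ = -0.02475 + 0.01525j)
  m=2: 0.02024 - 0.10719j × 0.14829 + 0.02665j = 0.00586 - 0.01536j  (running Σ = -0.01889 - 0.00010j)
  m=3: -0.01393 + 0.00771j × 0.02599 + 0.00710j = -0.00042 + 0.00010j  (running Σ = -0.01931 - 0.00000j)
Accumulated sum -0.01931 - 0.00000j; after 4π/(2l+1) scaling, -0.03466 - 0.00000j ⇒ P_3 = -0.034660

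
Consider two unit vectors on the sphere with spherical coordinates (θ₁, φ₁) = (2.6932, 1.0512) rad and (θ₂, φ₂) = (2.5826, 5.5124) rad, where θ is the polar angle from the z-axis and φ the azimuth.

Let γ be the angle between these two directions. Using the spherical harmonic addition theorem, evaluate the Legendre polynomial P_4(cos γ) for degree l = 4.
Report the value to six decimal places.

Addition theorem: P_4(cos γ) = (4π/9) Σ_m Y*_{lm}(Ω₁) Y_{lm}(Ω₂), m = −4…4:
  [-4]  conj(Y_{4,-4})(Ω₁) = -0.007598-0.013660i ; Y_{4,-4}(Ω₂) = -0.034946+0.002045i ; Δ = +0.000293+0.000462i
  [-3]  conj(Y_{4,-3})(Ω₁) = +0.091891+0.001103i ; Y_{4,-3}(Ω₂) = +0.106908-0.116717i ; Δ = +0.009953-0.010607i
  [-2]  conj(Y_{4,-2})(Ω₁) = -0.149291+0.253865i ; Y_{4,-2}(Ω₂) = +0.011083+0.379119i ; Δ = -0.097899-0.053785i
  [-1]  conj(Y_{4,-1})(Ω₁) = -0.246344-0.430651i ; Y_{4,-1}(Ω₂) = -0.309939-0.301011i ; Δ = -0.053279+0.207628i
  [+0]  conj(Y_{4,0})(Ω₁) = +0.181815-0.000000i ; Y_{4,0}(Ω₂) = -0.050935+0.000000i ; Δ = -0.009261+0.000000i
  [+1]  conj(Y_{4,1})(Ω₁) = +0.246344-0.430651i ; Y_{4,1}(Ω₂) = +0.309939-0.301011i ; Δ = -0.053279-0.207628i
  [+2]  conj(Y_{4,2})(Ω₁) = -0.149291-0.253865i ; Y_{4,2}(Ω₂) = +0.011083-0.379119i ; Δ = -0.097899+0.053785i
  [+3]  conj(Y_{4,3})(Ω₁) = -0.091891+0.001103i ; Y_{4,3}(Ω₂) = -0.106908-0.116717i ; Δ = +0.009953+0.010607i
  [+4]  conj(Y_{4,4})(Ω₁) = -0.007598+0.013660i ; Y_{4,4}(Ω₂) = -0.034946-0.002045i ; Δ = +0.000293-0.000462i
Total Σ_m = -0.291126+0.000000i. Multiply by 1.396263: -0.406488+0.000000i. P_4(cos γ) = -0.406488

-0.406488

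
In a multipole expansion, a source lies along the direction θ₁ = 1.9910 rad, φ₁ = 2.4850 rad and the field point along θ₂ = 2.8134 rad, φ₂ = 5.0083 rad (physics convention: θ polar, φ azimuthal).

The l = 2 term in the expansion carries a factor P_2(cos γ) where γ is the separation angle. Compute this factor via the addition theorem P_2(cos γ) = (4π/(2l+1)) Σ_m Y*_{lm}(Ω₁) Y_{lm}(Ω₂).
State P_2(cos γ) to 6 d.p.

-0.467867

Summing Y*_{l m}(θ₁,φ₁)·Y_{l m}(θ₂,φ₂) over m ∈ [−2, 2]; prefactor 4π/(2·2+1) = 2.513274:
  m=-2: Y*=(0.082034, -0.311365)  Y=(-0.033308, 0.022389)  product (0.004239, 0.012208)
  m=-1: Y*=(0.227913, -0.175644)  Y=(-0.068741, -0.225481)  product (-0.055271, -0.039316)
  m=+0: Y*=(-0.157929, -0.000000)  Y=(0.532477, 0.000000)  product (-0.084094, -0.000000)
  m=+1: Y*=(-0.227913, -0.175644)  Y=(0.068741, -0.225481)  product (-0.055271, 0.039316)
  m=+2: Y*=(0.082034, 0.311365)  Y=(-0.033308, -0.022389)  product (0.004239, -0.012208)
Accumulated sum (-0.186158, 0.000000); after 4π/(2l+1) scaling, (-0.467867, 0.000000) ⇒ P_2 = -0.467867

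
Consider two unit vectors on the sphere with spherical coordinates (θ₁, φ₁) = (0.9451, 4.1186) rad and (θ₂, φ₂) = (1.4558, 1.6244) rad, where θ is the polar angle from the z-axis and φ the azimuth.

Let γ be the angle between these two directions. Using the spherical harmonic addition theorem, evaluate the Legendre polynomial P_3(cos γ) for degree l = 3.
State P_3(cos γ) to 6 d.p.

Addition theorem: P_3(cos γ) = (4π/7) Σ_m Y*_{lm}(Ω₁) Y_{lm}(Ω₂), m = −3…3:
  m=-3: 0.21728 - 0.04644j × 0.06549 + 0.40373j = 0.03298 + 0.08468j  (running Σ = 0.03298 + 0.08468j)
  m=-2: -0.14704 + 0.36472j × -0.11506 + 0.01238j = 0.01240 - 0.04378j  (running Σ = 0.04538 + 0.04090j)
  m=-1: -0.10479 - 0.15524j × 0.01607 + 0.29948j = 0.04481 - 0.03388j  (running Σ = 0.09019 + 0.00702j)
  m=0: -0.28084 + 0.00000j × -0.12564 + 0.00000j = 0.03529 + 0.00000j  (running Σ = 0.12547 + 0.00702j)
  m=1: 0.10479 - 0.15524j × -0.01607 + 0.29948j = 0.04481 + 0.03388j  (running Σ = 0.17028 + 0.04090j)
  m=2: -0.14704 - 0.36472j × -0.11506 - 0.01238j = 0.01240 + 0.04378j  (running Σ = 0.18268 + 0.08468j)
  m=3: -0.21728 - 0.04644j × -0.06549 + 0.40373j = 0.03298 - 0.08468j  (running Σ = 0.21566 + 0.00000j)
Accumulated sum 0.21566 + 0.00000j; after 4π/(2l+1) scaling, 0.38715 + 0.00000j ⇒ P_3 = 0.387152

0.387152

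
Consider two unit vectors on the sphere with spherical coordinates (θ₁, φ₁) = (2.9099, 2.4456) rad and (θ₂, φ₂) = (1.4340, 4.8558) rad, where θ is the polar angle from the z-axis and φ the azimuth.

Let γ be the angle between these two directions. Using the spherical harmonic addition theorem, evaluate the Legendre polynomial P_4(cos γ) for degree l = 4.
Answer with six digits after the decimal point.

Addition theorem: P_4(cos γ) = (4π/9) Σ_m Y*_{lm}(Ω₁) Y_{lm}(Ω₂), m = −4…4:
  [-4]  conj(Y_{4,-4})(Ω₁) = (-0.001152, -0.000431) ; Y_{4,-4}(Ω₂) = (0.358000, -0.231312) ; Δ = (-0.000512, 0.000112)
  [-3]  conj(Y_{4,-3})(Ω₁) = (-0.007293, -0.012821) ; Y_{4,-3}(Ω₂) = (-0.069215, -0.150828) ; Δ = (-0.001429, 0.001987)
  [-2]  conj(Y_{4,-2})(Ω₁) = (0.017665, -0.097738) ; Y_{4,-2}(Ω₂) = (0.273899, -0.080788) ; Δ = (-0.003058, -0.028197)
  [-1]  conj(Y_{4,-1})(Ω₁) = (0.294608, -0.246134) ; Y_{4,-1}(Ω₂) = (-0.026214, -0.181534) ; Δ = (-0.052404, -0.047029)
  [+0]  conj(Y_{4,0})(Ω₁) = (0.633465, -0.000000) ; Y_{4,0}(Ω₂) = (0.259619, 0.000000) ; Δ = (0.164459, 0.000000)
  [+1]  conj(Y_{4,1})(Ω₁) = (-0.294608, -0.246134) ; Y_{4,1}(Ω₂) = (0.026214, -0.181534) ; Δ = (-0.052404, 0.047029)
  [+2]  conj(Y_{4,2})(Ω₁) = (0.017665, 0.097738) ; Y_{4,2}(Ω₂) = (0.273899, 0.080788) ; Δ = (-0.003058, 0.028197)
  [+3]  conj(Y_{4,3})(Ω₁) = (0.007293, -0.012821) ; Y_{4,3}(Ω₂) = (0.069215, -0.150828) ; Δ = (-0.001429, -0.001987)
  [+4]  conj(Y_{4,4})(Ω₁) = (-0.001152, 0.000431) ; Y_{4,4}(Ω₂) = (0.358000, 0.231312) ; Δ = (-0.000512, -0.000112)
Total Σ_m = (0.049653, 0.000000). Multiply by 1.396263: (0.069329, 0.000000). P_4(cos γ) = 0.069329

0.069329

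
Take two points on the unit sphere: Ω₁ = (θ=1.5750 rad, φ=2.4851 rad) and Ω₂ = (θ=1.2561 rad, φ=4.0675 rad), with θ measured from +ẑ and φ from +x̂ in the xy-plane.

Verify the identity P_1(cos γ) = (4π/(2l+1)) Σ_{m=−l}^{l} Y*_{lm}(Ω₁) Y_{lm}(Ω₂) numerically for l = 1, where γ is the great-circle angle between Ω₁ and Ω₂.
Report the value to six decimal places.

Summing Y*_{l m}(θ₁,φ₁)·Y_{l m}(θ₂,φ₂) over m ∈ [−1, 1]; prefactor 4π/(2·1+1) = 4.188790:
  m=-1: Y*=(-0.273677, 0.210868)  Y=(-0.197481, 0.262548)  product (-0.001317, -0.113496)
  m=+0: Y*=(-0.002054, -0.000000)  Y=(0.151236, 0.000000)  product (-0.000311, -0.000000)
  m=+1: Y*=(0.273677, 0.210868)  Y=(0.197481, 0.262548)  product (-0.001317, 0.113496)
Total Σ_m = (-0.002945, 0.000000). Multiply by 4.188790: (-0.012335, 0.000000). P_1(cos γ) = -0.012335

-0.012335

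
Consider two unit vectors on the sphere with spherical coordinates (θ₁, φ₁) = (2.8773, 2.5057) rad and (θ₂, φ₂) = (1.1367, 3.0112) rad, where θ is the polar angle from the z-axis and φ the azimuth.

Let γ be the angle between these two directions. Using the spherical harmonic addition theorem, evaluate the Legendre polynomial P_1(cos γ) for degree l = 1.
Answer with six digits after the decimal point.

-0.198630

Summing Y*_{l m}(θ₁,φ₁)·Y_{l m}(θ₂,φ₂) over m ∈ [−1, 1]; prefactor 4π/(2·1+1) = 4.188790:
  m=-1: (-0.072612, 0.053600) × (-0.310789, -0.040756) = (0.024751, -0.013699)  (running Σ = (0.024751, -0.013699))
  m=0: (-0.471637, -0.000000) × (0.205502, 0.000000) = (-0.096922, -0.000000)  (running Σ = (-0.072171, -0.013699))
  m=1: (0.072612, 0.053600) × (0.310789, -0.040756) = (0.024751, 0.013699)  (running Σ = (-0.047419, 0.000000))
Σ over m = (-0.047419, 0.000000); ×(4π/3) → (-0.198630, 0.000000). Real part: -0.198630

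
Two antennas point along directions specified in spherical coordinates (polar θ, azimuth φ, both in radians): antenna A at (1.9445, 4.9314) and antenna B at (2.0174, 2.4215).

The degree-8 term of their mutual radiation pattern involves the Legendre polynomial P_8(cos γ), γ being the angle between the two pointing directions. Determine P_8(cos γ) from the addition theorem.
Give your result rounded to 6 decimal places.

-0.016450

Expand P_8 via completeness: Σ_{m} conj(Y_{8,m}) at Ω₁ times Y_{8,m} at Ω₂ —
  [-8]  conj(Y_{8,-8})(Ω₁) = -0.052444+0.286102i ; Y_{8,-8}(Ω₂) = +0.195582-0.112619i ; Δ = +0.021963+0.061863i
  [-7]  conj(Y_{8,-7})(Ω₁) = +0.455910-0.017205i ; Y_{8,-7}(Ω₂) = +0.139373-0.409222i ; Δ = +0.056501-0.188966i
  [-6]  conj(Y_{8,-6})(Ω₁) = -0.062175-0.236838i ; Y_{8,-6}(Ω₂) = -0.139131-0.336717i ; Δ = -0.071097+0.053887i
  [-5]  conj(Y_{8,-5})(Ω₁) = +0.184722-0.095171i ; Y_{8,-5}(Ω₂) = +0.037936+0.018742i ; Δ = +0.008791-0.000148i
  [-4]  conj(Y_{8,-4})(Ω₁) = -0.213223-0.255861i ; Y_{8,-4}(Ω₂) = +0.343467-0.091819i ; Δ = -0.096728-0.068302i
  [-3]  conj(Y_{8,-3})(Ω₁) = +0.035768-0.046371i ; Y_{8,-3}(Ω₂) = +0.075854-0.113417i ; Δ = -0.002546-0.007574i
  [-2]  conj(Y_{8,-2})(Ω₁) = -0.302939-0.141887i ; Y_{8,-2}(Ω₂) = +0.037864+0.288250i ; Δ = +0.029428-0.092695i
  [-1]  conj(Y_{8,-1})(Ω₁) = -0.001271+0.005709i ; Y_{8,-1}(Ω₂) = +0.149634+0.131264i ; Δ = -0.000940+0.000687i
  [+0]  conj(Y_{8,0})(Ω₁) = -0.329301-0.000000i ; Y_{8,0}(Ω₂) = -0.264193+0.000000i ; Δ = +0.086999+0.000000i
  [+1]  conj(Y_{8,1})(Ω₁) = +0.001271+0.005709i ; Y_{8,1}(Ω₂) = -0.149634+0.131264i ; Δ = -0.000940-0.000687i
  [+2]  conj(Y_{8,2})(Ω₁) = -0.302939+0.141887i ; Y_{8,2}(Ω₂) = +0.037864-0.288250i ; Δ = +0.029428+0.092695i
  [+3]  conj(Y_{8,3})(Ω₁) = -0.035768-0.046371i ; Y_{8,3}(Ω₂) = -0.075854-0.113417i ; Δ = -0.002546+0.007574i
  [+4]  conj(Y_{8,4})(Ω₁) = -0.213223+0.255861i ; Y_{8,4}(Ω₂) = +0.343467+0.091819i ; Δ = -0.096728+0.068302i
  [+5]  conj(Y_{8,5})(Ω₁) = -0.184722-0.095171i ; Y_{8,5}(Ω₂) = -0.037936+0.018742i ; Δ = +0.008791+0.000148i
  [+6]  conj(Y_{8,6})(Ω₁) = -0.062175+0.236838i ; Y_{8,6}(Ω₂) = -0.139131+0.336717i ; Δ = -0.071097-0.053887i
  [+7]  conj(Y_{8,7})(Ω₁) = -0.455910-0.017205i ; Y_{8,7}(Ω₂) = -0.139373-0.409222i ; Δ = +0.056501+0.188966i
  [+8]  conj(Y_{8,8})(Ω₁) = -0.052444-0.286102i ; Y_{8,8}(Ω₂) = +0.195582+0.112619i ; Δ = +0.021963-0.061863i
Σ over m = -0.022254+0.000000i; ×(4π/17) → -0.016450+0.000000i. Real part: -0.016450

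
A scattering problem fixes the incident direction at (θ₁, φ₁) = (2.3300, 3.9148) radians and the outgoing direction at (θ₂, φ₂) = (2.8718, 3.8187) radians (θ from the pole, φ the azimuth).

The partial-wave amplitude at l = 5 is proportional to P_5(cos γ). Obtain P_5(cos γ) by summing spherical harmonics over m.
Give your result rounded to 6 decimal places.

-0.264352

Addition theorem: P_5(cos γ) = (4π/11) Σ_m Y*_{lm}(Ω₁) Y_{lm}(Ω₂), m = −5…5:
  m=-5: Y*=+0.069805+0.061775i  Y=+0.000606-0.000151i  product +0.000052+0.000027i
  m=-4: Y*=+0.279385-0.013635i  Y=+0.006480+0.002997i  product +0.001851+0.000749i
  m=-3: Y*=+0.293436-0.315725i  Y=+0.021427+0.043190i  product +0.019924+0.005909i
  m=-2: Y*=-0.006307-0.258626i  Y=-0.044558+0.202505i  product +0.052654+0.010247i
  m=-1: Y*=+0.152783+0.149103i  Y=-0.406972+0.327160i  product -0.110959-0.010696i
  m=+0: Y*=+0.323903-0.000000i  Y=-0.489175+0.000000i  product -0.158445+0.000000i
  m=+1: Y*=-0.152783+0.149103i  Y=+0.406972+0.327160i  product -0.110959+0.010696i
  m=+2: Y*=-0.006307+0.258626i  Y=-0.044558-0.202505i  product +0.052654-0.010247i
  m=+3: Y*=-0.293436-0.315725i  Y=-0.021427+0.043190i  product +0.019924-0.005909i
  m=+4: Y*=+0.279385+0.013635i  Y=+0.006480-0.002997i  product +0.001851-0.000749i
  m=+5: Y*=-0.069805+0.061775i  Y=-0.000606-0.000151i  product +0.000052-0.000027i
Σ over m = -0.231401-0.000000i; ×(4π/11) → -0.264352-0.000000i. Real part: -0.264352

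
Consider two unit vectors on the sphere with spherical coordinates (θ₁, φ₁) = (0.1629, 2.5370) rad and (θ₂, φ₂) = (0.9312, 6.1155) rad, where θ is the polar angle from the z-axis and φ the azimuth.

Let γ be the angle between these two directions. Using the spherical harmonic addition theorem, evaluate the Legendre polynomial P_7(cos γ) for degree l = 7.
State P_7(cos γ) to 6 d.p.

0.160849

Summing Y*_{l m}(θ₁,φ₁)·Y_{l m}(θ₂,φ₂) over m ∈ [−7, 7]; prefactor 4π/(2·7+1) = 0.837758:
  m=-7: Y*=0.00000 - 0.00000j  Y=0.04138 + 0.09870j  product 0.00000 + 0.00000j
  m=-6: Y*=-0.00003 + 0.00002j  Y=0.15943 + 0.25166j  product -0.00001 - 0.00000j
  m=-5: Y*=0.00048 + 0.00006j  Y=0.29622 + 0.32943j  product 0.00012 + 0.00017j
  m=-4: Y*=-0.00363 - 0.00320j  Y=0.23196 + 0.18405j  product -0.00025 - 0.00141j
  m=-3: Y*=0.00844 + 0.03404j  Y=-0.11833 - 0.06511j  product 0.00122 - 0.00458j
  m=-2: Y*=0.06245 - 0.16510j  Y=-0.34281 - 0.11948j  product -0.04114 + 0.04914j
  m=-1: Y*=-0.45322 + 0.31313j  Y=-0.01681 - 0.00284j  product 0.00851 - 0.00397j
  m=+0: Y*=0.72244 + 0.00000j  Y=0.35310 + 0.00000j  product 0.25510 + 0.00000j
  m=+1: Y*=0.45322 + 0.31313j  Y=0.01681 - 0.00284j  product 0.00851 + 0.00397j
  m=+2: Y*=0.06245 + 0.16510j  Y=-0.34281 + 0.11948j  product -0.04114 - 0.04914j
  m=+3: Y*=-0.00844 + 0.03404j  Y=0.11833 - 0.06511j  product 0.00122 + 0.00458j
  m=+4: Y*=-0.00363 + 0.00320j  Y=0.23196 - 0.18405j  product -0.00025 + 0.00141j
  m=+5: Y*=-0.00048 + 0.00006j  Y=-0.29622 + 0.32943j  product 0.00012 - 0.00017j
  m=+6: Y*=-0.00003 - 0.00002j  Y=0.15943 - 0.25166j  product -0.00001 + 0.00000j
  m=+7: Y*=-0.00000 - 0.00000j  Y=-0.04138 + 0.09870j  product 0.00000 - 0.00000j
Σ over m = 0.19200 + 0.00000j; ×(4π/15) → 0.16085 + 0.00000j. Real part: 0.160849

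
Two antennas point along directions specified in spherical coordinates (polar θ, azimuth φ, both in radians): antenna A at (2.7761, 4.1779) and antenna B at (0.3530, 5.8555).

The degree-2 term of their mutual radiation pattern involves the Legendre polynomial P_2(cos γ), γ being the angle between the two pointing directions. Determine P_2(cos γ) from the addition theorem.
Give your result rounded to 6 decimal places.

0.686901

Term-by-term m-sum for l=2 (normalisation 4π/5 = 2.513274):
  m=-2: -0.023735+0.043260i × +0.030283+0.034847i = -0.002226+0.000483i  (running Σ = -0.002226+0.000483i)
  m=-1: +0.131363+0.221912i × +0.228040+0.103946i = +0.006889+0.064259i  (running Σ = +0.004663+0.064742i)
  m=0: +0.509917-0.000000i × +0.517698+0.000000i = +0.263983+0.000000i  (running Σ = +0.268646+0.064742i)
  m=1: -0.131363+0.221912i × -0.228040+0.103946i = +0.006889-0.064259i  (running Σ = +0.275536+0.000483i)
  m=2: -0.023735-0.043260i × +0.030283-0.034847i = -0.002226-0.000483i  (running Σ = +0.273309+0.000000i)
Total Σ_m = +0.273309+0.000000i. Multiply by 2.513274: +0.686901+0.000000i. P_2(cos γ) = 0.686901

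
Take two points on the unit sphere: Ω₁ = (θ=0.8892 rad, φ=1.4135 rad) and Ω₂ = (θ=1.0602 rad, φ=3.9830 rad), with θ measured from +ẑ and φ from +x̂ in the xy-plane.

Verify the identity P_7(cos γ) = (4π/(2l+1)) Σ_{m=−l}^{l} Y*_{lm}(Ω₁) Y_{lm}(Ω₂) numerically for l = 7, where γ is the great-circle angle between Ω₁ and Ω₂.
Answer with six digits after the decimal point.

0.270483

Addition theorem: P_7(cos γ) = (4π/15) Σ_m Y*_{lm}(Ω₁) Y_{lm}(Ω₂), m = −7…7:
  [-7]  conj(Y_{7,-7})(Ω₁) = -0.075941-0.038549i ; Y_{7,-7}(Ω₂) = -0.177705-0.073740i ; Δ = +0.010653+0.012450i
  [-6]  conj(Y_{7,-6})(Ω₁) = -0.151687+0.209352i ; Y_{7,-6}(Ω₂) = +0.132974+0.380682i ; Δ = -0.099867-0.029906i
  [-5]  conj(Y_{7,-5})(Ω₁) = +0.305178+0.304518i ; Y_{7,-5}(Ω₂) = +0.188990-0.341585i ; Δ = +0.161694-0.046694i
  [-4]  conj(Y_{7,-4})(Ω₁) = +0.293684-0.213763i ; Y_{7,-4}(Ω₂) = -0.021218+0.004835i ; Δ = -0.005198+0.005955i
  [-3]  conj(Y_{7,-3})(Ω₁) = +0.015701+0.030766i ; Y_{7,-3}(Ω₂) = -0.275942-0.195904i ; Δ = +0.001695-0.011565i
  [-2]  conj(Y_{7,-2})(Ω₁) = +0.346640-0.112796i ; Y_{7,-2}(Ω₂) = +0.020262+0.180124i ; Δ = +0.027341+0.060153i
  [-1]  conj(Y_{7,-1})(Ω₁) = -0.020011-0.126170i ; Y_{7,-1}(Ω₂) = -0.180179+0.201583i ; Δ = +0.029039+0.018699i
  [+0]  conj(Y_{7,0})(Ω₁) = +0.330262-0.000000i ; Y_{7,0}(Ω₂) = +0.218469+0.000000i ; Δ = +0.072152+0.000000i
  [+1]  conj(Y_{7,1})(Ω₁) = +0.020011-0.126170i ; Y_{7,1}(Ω₂) = +0.180179+0.201583i ; Δ = +0.029039-0.018699i
  [+2]  conj(Y_{7,2})(Ω₁) = +0.346640+0.112796i ; Y_{7,2}(Ω₂) = +0.020262-0.180124i ; Δ = +0.027341-0.060153i
  [+3]  conj(Y_{7,3})(Ω₁) = -0.015701+0.030766i ; Y_{7,3}(Ω₂) = +0.275942-0.195904i ; Δ = +0.001695+0.011565i
  [+4]  conj(Y_{7,4})(Ω₁) = +0.293684+0.213763i ; Y_{7,4}(Ω₂) = -0.021218-0.004835i ; Δ = -0.005198-0.005955i
  [+5]  conj(Y_{7,5})(Ω₁) = -0.305178+0.304518i ; Y_{7,5}(Ω₂) = -0.188990-0.341585i ; Δ = +0.161694+0.046694i
  [+6]  conj(Y_{7,6})(Ω₁) = -0.151687-0.209352i ; Y_{7,6}(Ω₂) = +0.132974-0.380682i ; Δ = -0.099867+0.029906i
  [+7]  conj(Y_{7,7})(Ω₁) = +0.075941-0.038549i ; Y_{7,7}(Ω₂) = +0.177705-0.073740i ; Δ = +0.010653-0.012450i
Σ over m = +0.322866+0.000000i; ×(4π/15) → +0.270483+0.000000i. Real part: 0.270483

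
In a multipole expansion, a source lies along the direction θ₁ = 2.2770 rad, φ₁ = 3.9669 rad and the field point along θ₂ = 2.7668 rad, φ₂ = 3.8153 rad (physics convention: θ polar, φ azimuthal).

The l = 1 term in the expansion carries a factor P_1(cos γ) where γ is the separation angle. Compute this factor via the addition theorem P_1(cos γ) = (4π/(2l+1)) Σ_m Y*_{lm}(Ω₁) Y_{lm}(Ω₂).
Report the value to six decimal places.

Expand P_1 via completeness: Σ_{m} conj(Y_{1,m}) at Ω₁ times Y_{1,m} at Ω₂ —
  m=-1: (-0.178308, -0.193140) × (-0.098845, 0.078908) = (0.032865, 0.005021)  (running Σ = (0.032865, 0.005021))
  m=0: (-0.317079, -0.000000) × (-0.454685, 0.000000) = (0.144171, 0.000000)  (running Σ = (0.177036, 0.005021))
  m=1: (0.178308, -0.193140) × (0.098845, 0.078908) = (0.032865, -0.005021)  (running Σ = (0.209901, 0.000000))
Total Σ_m = (0.209901, 0.000000). Multiply by 4.188790: (0.879232, 0.000000). P_1(cos γ) = 0.879232

0.879232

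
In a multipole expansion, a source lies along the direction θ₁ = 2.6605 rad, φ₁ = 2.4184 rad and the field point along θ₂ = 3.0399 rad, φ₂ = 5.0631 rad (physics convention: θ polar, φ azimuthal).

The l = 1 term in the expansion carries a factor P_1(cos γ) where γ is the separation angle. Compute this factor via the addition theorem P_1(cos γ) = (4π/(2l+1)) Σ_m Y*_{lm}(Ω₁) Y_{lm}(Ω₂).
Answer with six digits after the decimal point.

Addition theorem: P_1(cos γ) = (4π/3) Σ_m Y*_{lm}(Ω₁) Y_{lm}(Ω₂), m = −1…1:
  m=-1: Y*=-0.11986 + 0.10580j  Y=0.01205 + 0.03294j  product -0.00493 - 0.00267j
  m=+0: Y*=-0.43314 + 0.00000j  Y=-0.48608 + 0.00000j  product 0.21054 + 0.00000j
  m=+1: Y*=0.11986 + 0.10580j  Y=-0.01205 + 0.03294j  product -0.00493 + 0.00267j
Total Σ_m = 0.20068 + 0.00000j. Multiply by 4.188790: 0.84061 + 0.00000j. P_1(cos γ) = 0.840614

0.840614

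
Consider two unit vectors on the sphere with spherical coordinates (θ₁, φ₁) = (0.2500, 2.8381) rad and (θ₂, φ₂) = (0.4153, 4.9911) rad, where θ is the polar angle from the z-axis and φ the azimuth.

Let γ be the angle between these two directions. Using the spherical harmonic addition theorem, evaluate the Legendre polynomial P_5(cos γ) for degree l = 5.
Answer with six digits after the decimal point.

-0.340705

Addition theorem: P_5(cos γ) = (4π/11) Σ_m Y*_{lm}(Ω₁) Y_{lm}(Ω₂), m = −5…5:
  m=-5: Y*=-0.00002 + 0.00043j  Y=0.00488 + 0.00087j  product -0.00000 + 0.00000j
  m=-4: Y*=0.00186 - 0.00499j  Y=0.01567 - 0.03195j  product -0.00013 - 0.00014j
  m=-3: Y*=-0.02394 + 0.03082j  Y=-0.11018 - 0.09953j  product 0.00570 - 0.00101j
  m=-2: Y*=0.14995 - 0.10413j  Y=-0.32382 + 0.20186j  product -0.02754 + 0.06399j
  m=-1: Y*=-0.48129 + 0.15073j  Y=0.14215 + 0.49676j  product -0.14329 - 0.21766j
  m=+0: Y*=0.54486 + 0.00000j  Y=0.05923 + 0.00000j  product 0.03227 + 0.00000j
  m=+1: Y*=0.48129 + 0.15073j  Y=-0.14215 + 0.49676j  product -0.14329 + 0.21766j
  m=+2: Y*=0.14995 + 0.10413j  Y=-0.32382 - 0.20186j  product -0.02754 - 0.06399j
  m=+3: Y*=0.02394 + 0.03082j  Y=0.11018 - 0.09953j  product 0.00570 + 0.00101j
  m=+4: Y*=0.00186 + 0.00499j  Y=0.01567 + 0.03195j  product -0.00013 + 0.00014j
  m=+5: Y*=0.00002 + 0.00043j  Y=-0.00488 + 0.00087j  product -0.00000 - 0.00000j
Total Σ_m = -0.29824 - 0.00000j. Multiply by 1.142397: -0.34071 - 0.00000j. P_5(cos γ) = -0.340705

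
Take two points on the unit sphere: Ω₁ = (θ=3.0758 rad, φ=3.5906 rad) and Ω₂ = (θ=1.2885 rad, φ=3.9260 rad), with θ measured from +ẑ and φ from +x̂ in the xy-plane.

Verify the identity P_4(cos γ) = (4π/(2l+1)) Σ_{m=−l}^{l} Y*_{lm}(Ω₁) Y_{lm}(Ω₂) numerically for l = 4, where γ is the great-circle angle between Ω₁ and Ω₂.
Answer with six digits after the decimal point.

Summing Y*_{l m}(θ₁,φ₁)·Y_{l m}(θ₂,φ₂) over m ∈ [−4, 4]; prefactor 4π/(2·4+1) = 1.396263:
  term(m=-4) = 0.00000 - 0.00000j   from Y*(Ω₁)=-0.00000 + 0.00001j, Y(Ω₂)=-0.37652 - 0.00149j
  term(m=-3) = -0.00006 + 0.00009j   from Y*(Ω₁)=0.00008 + 0.00035j, Y(Ω₂)=0.21776 + 0.21906j
  term(m=-2) = -0.00095 + 0.00076j   from Y*(Ω₁)=0.00538 + 0.00675j, Y(Ω₂)=-0.00028 + 0.14096j
  term(m=-1) = 0.03618 - 0.01261j   from Y*(Ω₁)=0.11099 + 0.05348j, Y(Ω₂)=0.22010 - 0.21966j
  term(m=+0) = 0.07733 + 0.00000j   from Y*(Ω₁)=0.82806 + 0.00000j, Y(Ω₂)=0.09339 + 0.00000j
  term(m=+1) = 0.03618 + 0.01261j   from Y*(Ω₁)=-0.11099 + 0.05348j, Y(Ω₂)=-0.22010 - 0.21966j
  term(m=+2) = -0.00095 - 0.00076j   from Y*(Ω₁)=0.00538 - 0.00675j, Y(Ω₂)=-0.00028 - 0.14096j
  term(m=+3) = -0.00006 - 0.00009j   from Y*(Ω₁)=-0.00008 + 0.00035j, Y(Ω₂)=-0.21776 + 0.21906j
  term(m=+4) = 0.00000 + 0.00000j   from Y*(Ω₁)=-0.00000 - 0.00001j, Y(Ω₂)=-0.37652 + 0.00149j
Accumulated sum 0.14767 + 0.00000j; after 4π/(2l+1) scaling, 0.20618 + 0.00000j ⇒ P_4 = 0.206179

0.206179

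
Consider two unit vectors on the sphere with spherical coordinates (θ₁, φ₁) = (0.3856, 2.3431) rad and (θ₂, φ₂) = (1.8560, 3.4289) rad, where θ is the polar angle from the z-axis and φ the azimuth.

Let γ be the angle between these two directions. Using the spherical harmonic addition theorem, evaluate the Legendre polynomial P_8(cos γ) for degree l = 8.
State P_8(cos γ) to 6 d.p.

0.193232

Term-by-term m-sum for l=8 (normalisation 4π/17 = 0.739198):
  m=-8: 0.00021 - 0.00002j × -0.24650 - 0.27674j = -0.00006 - 0.00005j  (running Σ = -0.00006 - 0.00005j)
  m=-7: -0.00156 - 0.00130j × -0.18527 - 0.39317j = -0.00022 + 0.00086j  (running Σ = -0.00028 + 0.00080j)
  m=-6: 0.00099 + 0.01262j × -0.00840 - 0.05443j = 0.00068 - 0.00016j  (running Σ = 0.00040 + 0.00064j)
  m=-5: 0.03693 - 0.04212j × -0.04517 + 0.33440j = 0.01242 + 0.01425j  (running Σ = 0.01282 + 0.01490j)
  m=-4: -0.17975 + 0.00942j × -0.07639 + 0.17035j = 0.01213 - 0.03134j  (running Σ = 0.02494 - 0.01644j)
  m=-3: 0.29801 + 0.27547j × 0.16769 - 0.19554j = 0.10384 - 0.01208j  (running Σ = 0.12878 - 0.02852j)
  m=-2: -0.01484 - 0.56656j × 0.19624 - 0.12707j = -0.07490 - 0.10930j  (running Σ = 0.05388 - 0.13782j)
  m=-1: -0.19082 + 0.19588j × -0.20845 + 0.06159j = 0.02771 - 0.05258j  (running Σ = 0.08159 - 0.19041j)
  m=0: -0.40004 + 0.00000j × -0.24554 + 0.00000j = 0.09823 + 0.00000j  (running Σ = 0.17982 - 0.19041j)
  m=1: 0.19082 + 0.19588j × 0.20845 + 0.06159j = 0.02771 + 0.05258j  (running Σ = 0.20753 - 0.13782j)
  m=2: -0.01484 + 0.56656j × 0.19624 + 0.12707j = -0.07490 + 0.10930j  (running Σ = 0.13262 - 0.02852j)
  m=3: -0.29801 + 0.27547j × -0.16769 - 0.19554j = 0.10384 + 0.01208j  (running Σ = 0.23646 - 0.01644j)
  m=4: -0.17975 - 0.00942j × -0.07639 - 0.17035j = 0.01213 + 0.03134j  (running Σ = 0.24859 + 0.01490j)
  m=5: -0.03693 - 0.04212j × 0.04517 + 0.33440j = 0.01242 - 0.01425j  (running Σ = 0.26101 + 0.00064j)
  m=6: 0.00099 - 0.01262j × -0.00840 + 0.05443j = 0.00068 + 0.00016j  (running Σ = 0.26169 + 0.00080j)
  m=7: 0.00156 - 0.00130j × 0.18527 - 0.39317j = -0.00022 - 0.00086j  (running Σ = 0.26146 - 0.00005j)
  m=8: 0.00021 + 0.00002j × -0.24650 + 0.27674j = -0.00006 + 0.00005j  (running Σ = 0.26141 + 0.00000j)
Total Σ_m = 0.26141 + 0.00000j. Multiply by 0.739198: 0.19323 + 0.00000j. P_8(cos γ) = 0.193232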